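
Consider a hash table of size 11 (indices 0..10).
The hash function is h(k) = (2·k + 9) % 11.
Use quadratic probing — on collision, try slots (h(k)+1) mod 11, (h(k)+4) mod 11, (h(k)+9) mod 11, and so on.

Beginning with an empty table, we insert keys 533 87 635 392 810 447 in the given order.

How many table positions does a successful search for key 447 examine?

Insert 533: h=8, slot 8 empty → index 8.
Insert 87: h=7, slot 7 empty → index 7.
Insert 635: h=3, slot 3 empty → index 3.
Insert 392: h=1, slot 1 empty → index 1.
Insert 810: h=1, slot 1 occupied → index 2.
Insert 447: h=1, slots 1,2 occupied → index 5.
Table: [-, 392, 810, 635, -, 447, -, 87, 533, -, -]
Lookup 447: h=1, probe 1,2,5 → found at 5.

3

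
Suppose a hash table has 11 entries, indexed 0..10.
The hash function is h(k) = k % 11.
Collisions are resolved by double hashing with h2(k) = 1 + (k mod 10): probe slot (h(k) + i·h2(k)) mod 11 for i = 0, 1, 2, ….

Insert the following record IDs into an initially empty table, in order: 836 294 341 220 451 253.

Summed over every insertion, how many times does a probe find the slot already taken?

8

Insert 836: h=0, slot 0 empty → index 0.
Insert 294: h=8, slot 8 empty → index 8.
Insert 341: h=0, h2=2, slot 0 occupied → index 2.
Insert 220: h=0, h2=1, slot 0 occupied → index 1.
Insert 451: h=0, h2=2, slots 0,2 occupied → index 4.
Insert 253: h=0, h2=4, slots 0,4,8,1 occupied → index 5.
Table: [836, 220, 341, ∅, 451, 253, ∅, ∅, 294, ∅, ∅]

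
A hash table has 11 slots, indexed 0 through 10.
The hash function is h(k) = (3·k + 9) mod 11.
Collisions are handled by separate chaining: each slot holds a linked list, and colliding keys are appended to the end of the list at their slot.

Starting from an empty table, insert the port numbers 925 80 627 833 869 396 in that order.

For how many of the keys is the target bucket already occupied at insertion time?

Insert 925: h=1, bucket 1 empty → new chain.
Insert 80: h=7, bucket 7 empty → new chain.
Insert 627: h=9, bucket 9 empty → new chain.
Insert 833: h=0, bucket 0 empty → new chain.
Insert 869: h=9, bucket 9 nonempty → append to chain.
Insert 396: h=9, bucket 9 nonempty → append to chain.
Final buckets:
0: 833
1: 925
2: .
3: .
4: .
5: .
6: .
7: 80
8: .
9: 627 -> 869 -> 396
10: .

2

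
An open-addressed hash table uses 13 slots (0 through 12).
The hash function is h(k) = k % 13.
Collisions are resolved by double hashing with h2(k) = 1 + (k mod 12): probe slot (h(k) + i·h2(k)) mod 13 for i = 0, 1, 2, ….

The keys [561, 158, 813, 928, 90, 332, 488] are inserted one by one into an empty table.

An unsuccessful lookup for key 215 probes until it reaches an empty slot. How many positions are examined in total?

561 hashes to 2; slot 2 is free -> place at 2.
158 hashes to 2, h2=3; 2 taken -> place at 5.
813 hashes to 7; slot 7 is free -> place at 7.
928 hashes to 5, h2=5; 5 taken -> place at 10.
90 hashes to 12; slot 12 is free -> place at 12.
332 hashes to 7, h2=9; 7 taken -> place at 3.
488 hashes to 7, h2=9; 7,3,12 taken -> place at 8.
Table: [∅, ∅, 561, 332, ∅, 158, ∅, 813, 488, ∅, 928, ∅, 90]
Lookup 215: h=7, h2=12, probe 7,6 → slot 6 empty, not found.

2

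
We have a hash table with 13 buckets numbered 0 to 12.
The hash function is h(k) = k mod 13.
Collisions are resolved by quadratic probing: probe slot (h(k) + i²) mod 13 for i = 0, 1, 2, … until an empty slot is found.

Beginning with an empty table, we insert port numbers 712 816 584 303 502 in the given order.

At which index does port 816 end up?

11

712 hashes to 10; slot 10 is free → place at 10.
816 hashes to 10; 10 taken → place at 11.
584 hashes to 12; slot 12 is free → place at 12.
303 hashes to 4; slot 4 is free → place at 4.
502 hashes to 8; slot 8 is free → place at 8.
Table: [_, _, _, _, 303, _, _, _, 502, _, 712, 816, 584]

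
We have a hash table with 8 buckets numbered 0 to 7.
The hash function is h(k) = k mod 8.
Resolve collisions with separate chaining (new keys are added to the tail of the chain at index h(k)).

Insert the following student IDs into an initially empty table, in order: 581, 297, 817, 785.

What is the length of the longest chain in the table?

3

581 → bucket 5
297 → bucket 1
817 → bucket 1 (collision)
785 → bucket 1 (collision)
Final buckets:
0: .
1: 297 -> 817 -> 785
2: .
3: .
4: .
5: 581
6: .
7: .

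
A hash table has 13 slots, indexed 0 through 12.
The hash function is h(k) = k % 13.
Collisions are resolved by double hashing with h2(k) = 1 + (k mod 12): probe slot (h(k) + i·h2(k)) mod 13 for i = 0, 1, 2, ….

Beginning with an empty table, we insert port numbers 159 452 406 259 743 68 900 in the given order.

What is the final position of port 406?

1

159: h=3 -> slot 3
452: h=10 -> slot 10
406: h=3, h2=11, probe 3,1 -> slot 1
259: h=12 -> slot 12
743: h=2 -> slot 2
68: h=3, h2=9, probe 3,12,8 -> slot 8
900: h=3, h2=1, probe 3,4 -> slot 4
Table: [-, 406, 743, 159, 900, -, -, -, 68, -, 452, -, 259]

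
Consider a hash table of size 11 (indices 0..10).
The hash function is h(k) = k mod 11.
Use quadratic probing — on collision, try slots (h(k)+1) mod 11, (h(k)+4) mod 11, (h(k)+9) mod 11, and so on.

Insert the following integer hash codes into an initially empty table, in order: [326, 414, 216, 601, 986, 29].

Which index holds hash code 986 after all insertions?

Insert 326: h=7, slot 7 empty -> index 7.
Insert 414: h=7, slot 7 occupied -> index 8.
Insert 216: h=7, slots 7,8 occupied -> index 0.
Insert 601: h=7, slots 7,8,0 occupied -> index 5.
Insert 986: h=7, slots 7,8,0,5 occupied -> index 1.
Insert 29: h=7, slots 7,8,0,5,1 occupied -> index 10.
Table: [216, 986, -, -, -, 601, -, 326, 414, -, 29]

1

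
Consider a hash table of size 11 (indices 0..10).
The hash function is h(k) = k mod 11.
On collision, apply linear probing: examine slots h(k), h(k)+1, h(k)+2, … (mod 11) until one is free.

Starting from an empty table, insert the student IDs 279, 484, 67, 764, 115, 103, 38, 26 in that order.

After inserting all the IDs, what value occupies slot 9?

26

Insert 279: h=4, slot 4 empty => index 4.
Insert 484: h=0, slot 0 empty => index 0.
Insert 67: h=1, slot 1 empty => index 1.
Insert 764: h=5, slot 5 empty => index 5.
Insert 115: h=5, slot 5 occupied => index 6.
Insert 103: h=4, slots 4,5,6 occupied => index 7.
Insert 38: h=5, slots 5,6,7 occupied => index 8.
Insert 26: h=4, slots 4,5,6,7,8 occupied => index 9.
Table: [484, 67, -, -, 279, 764, 115, 103, 38, 26, -]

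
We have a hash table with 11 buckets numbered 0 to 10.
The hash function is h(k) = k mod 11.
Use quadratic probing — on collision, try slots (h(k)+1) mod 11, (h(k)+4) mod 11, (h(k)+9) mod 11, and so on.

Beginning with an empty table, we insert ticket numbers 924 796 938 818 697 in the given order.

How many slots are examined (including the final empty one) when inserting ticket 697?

3

924 hashes to 0; slot 0 is free => place at 0.
796 hashes to 4; slot 4 is free => place at 4.
938 hashes to 3; slot 3 is free => place at 3.
818 hashes to 4; 4 taken => place at 5.
697 hashes to 4; 4,5 taken => place at 8.
Table: [924, ∅, ∅, 938, 796, 818, ∅, ∅, 697, ∅, ∅]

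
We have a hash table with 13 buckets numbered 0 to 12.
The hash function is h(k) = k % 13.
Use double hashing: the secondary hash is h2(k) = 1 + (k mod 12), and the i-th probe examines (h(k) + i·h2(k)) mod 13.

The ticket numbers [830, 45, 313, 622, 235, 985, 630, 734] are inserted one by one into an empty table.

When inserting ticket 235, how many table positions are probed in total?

830 hashes to 11; slot 11 is free -> place at 11.
45 hashes to 6; slot 6 is free -> place at 6.
313 hashes to 1; slot 1 is free -> place at 1.
622 hashes to 11, h2=11; 11 taken -> place at 9.
235 hashes to 1, h2=8; 1,9 taken -> place at 4.
985 hashes to 10; slot 10 is free -> place at 10.
630 hashes to 6, h2=7; 6 taken -> place at 0.
734 hashes to 6, h2=3; 6,9 taken -> place at 12.
Table: [630, 313, -, -, 235, -, 45, -, -, 622, 985, 830, 734]

3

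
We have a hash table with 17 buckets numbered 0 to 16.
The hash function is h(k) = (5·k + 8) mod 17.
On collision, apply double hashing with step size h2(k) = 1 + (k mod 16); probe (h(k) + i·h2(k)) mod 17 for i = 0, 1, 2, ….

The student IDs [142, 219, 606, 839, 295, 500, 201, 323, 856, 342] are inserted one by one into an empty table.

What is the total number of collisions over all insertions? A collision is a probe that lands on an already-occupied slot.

6

142: h=4 -> slot 4
219: h=15 -> slot 15
606: h=12 -> slot 12
839: h=4, h2=8, probe 4,12,3 -> slot 3
295: h=4, h2=8, probe 4,12,3,11 -> slot 11
500: h=9 -> slot 9
201: h=10 -> slot 10
323: h=8 -> slot 8
856: h=4, h2=9, probe 4,13 -> slot 13
342: h=1 -> slot 1
Table: [—, 342, —, 839, 142, —, —, —, 323, 500, 201, 295, 606, 856, —, 219, —]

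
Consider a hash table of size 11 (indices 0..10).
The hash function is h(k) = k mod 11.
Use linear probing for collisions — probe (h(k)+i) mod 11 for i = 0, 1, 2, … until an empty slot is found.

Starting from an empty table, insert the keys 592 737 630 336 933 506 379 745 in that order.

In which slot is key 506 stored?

592 hashes to 9; slot 9 is free → place at 9.
737 hashes to 0; slot 0 is free → place at 0.
630 hashes to 3; slot 3 is free → place at 3.
336 hashes to 6; slot 6 is free → place at 6.
933 hashes to 9; 9 taken → place at 10.
506 hashes to 0; 0 taken → place at 1.
379 hashes to 5; slot 5 is free → place at 5.
745 hashes to 8; slot 8 is free → place at 8.
Table: [737, 506, —, 630, —, 379, 336, —, 745, 592, 933]

1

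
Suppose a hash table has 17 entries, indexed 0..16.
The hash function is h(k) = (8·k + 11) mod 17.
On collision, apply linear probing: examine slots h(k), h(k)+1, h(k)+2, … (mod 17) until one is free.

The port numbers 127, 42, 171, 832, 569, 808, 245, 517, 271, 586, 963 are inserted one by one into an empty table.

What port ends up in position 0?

517

127: h=7 -> slot 7
42: h=7, probe 7,8 -> slot 8
171: h=2 -> slot 2
832: h=3 -> slot 3
569: h=7, probe 7,8,9 -> slot 9
808: h=15 -> slot 15
245: h=16 -> slot 16
517: h=16, probe 16,0 -> slot 0
271: h=3, probe 3,4 -> slot 4
586: h=7, probe 7,8,9,10 -> slot 10
963: h=14 -> slot 14
Table: [517, -, 171, 832, 271, -, -, 127, 42, 569, 586, -, -, -, 963, 808, 245]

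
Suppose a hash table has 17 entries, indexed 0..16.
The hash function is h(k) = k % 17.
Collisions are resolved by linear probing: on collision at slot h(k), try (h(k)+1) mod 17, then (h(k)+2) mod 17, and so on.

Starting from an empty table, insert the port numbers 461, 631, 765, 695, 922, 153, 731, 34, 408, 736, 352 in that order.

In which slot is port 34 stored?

6

461 hashes to 2; slot 2 is free → place at 2.
631 hashes to 2; 2 taken → place at 3.
765 hashes to 0; slot 0 is free → place at 0.
695 hashes to 15; slot 15 is free → place at 15.
922 hashes to 4; slot 4 is free → place at 4.
153 hashes to 0; 0 taken → place at 1.
731 hashes to 0; 0,1,2,3,4 taken → place at 5.
34 hashes to 0; 0,1,2,3,4,5 taken → place at 6.
408 hashes to 0; 0,1,2,3,4,5,6 taken → place at 7.
736 hashes to 5; 5,6,7 taken → place at 8.
352 hashes to 12; slot 12 is free → place at 12.
Table: [765, 153, 461, 631, 922, 731, 34, 408, 736, -, -, -, 352, -, -, 695, -]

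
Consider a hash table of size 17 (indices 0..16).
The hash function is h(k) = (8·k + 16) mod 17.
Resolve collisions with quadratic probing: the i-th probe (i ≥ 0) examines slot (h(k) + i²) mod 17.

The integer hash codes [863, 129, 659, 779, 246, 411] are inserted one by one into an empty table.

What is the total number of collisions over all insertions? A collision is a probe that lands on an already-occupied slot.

863 hashes to 1; slot 1 is free → place at 1.
129 hashes to 11; slot 11 is free → place at 11.
659 hashes to 1; 1 taken → place at 2.
779 hashes to 9; slot 9 is free → place at 9.
246 hashes to 12; slot 12 is free → place at 12.
411 hashes to 6; slot 6 is free → place at 6.
Table: [., 863, 659, ., ., ., 411, ., ., 779, ., 129, 246, ., ., ., .]

1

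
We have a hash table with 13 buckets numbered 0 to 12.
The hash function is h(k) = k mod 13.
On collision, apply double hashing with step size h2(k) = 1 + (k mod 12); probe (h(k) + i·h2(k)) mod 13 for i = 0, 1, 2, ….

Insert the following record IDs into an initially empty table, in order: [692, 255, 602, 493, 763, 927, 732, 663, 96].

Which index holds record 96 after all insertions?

692: h=3 → slot 3
255: h=8 → slot 8
602: h=4 → slot 4
493: h=12 → slot 12
763: h=9 → slot 9
927: h=4, h2=4, probe 4,8,12,3,7 → slot 7
732: h=4, h2=1, probe 4,5 → slot 5
663: h=0 → slot 0
96: h=5, h2=1, probe 5,6 → slot 6
Table: [663, —, —, 692, 602, 732, 96, 927, 255, 763, —, —, 493]

6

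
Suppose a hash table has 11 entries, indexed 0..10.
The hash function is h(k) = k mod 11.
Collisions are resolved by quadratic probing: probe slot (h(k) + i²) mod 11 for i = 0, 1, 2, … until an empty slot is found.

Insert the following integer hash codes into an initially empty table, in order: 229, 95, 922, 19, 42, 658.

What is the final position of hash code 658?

3

229 hashes to 9; slot 9 is free -> place at 9.
95 hashes to 7; slot 7 is free -> place at 7.
922 hashes to 9; 9 taken -> place at 10.
19 hashes to 8; slot 8 is free -> place at 8.
42 hashes to 9; 9,10 taken -> place at 2.
658 hashes to 9; 9,10,2,7 taken -> place at 3.
Table: [∅, ∅, 42, 658, ∅, ∅, ∅, 95, 19, 229, 922]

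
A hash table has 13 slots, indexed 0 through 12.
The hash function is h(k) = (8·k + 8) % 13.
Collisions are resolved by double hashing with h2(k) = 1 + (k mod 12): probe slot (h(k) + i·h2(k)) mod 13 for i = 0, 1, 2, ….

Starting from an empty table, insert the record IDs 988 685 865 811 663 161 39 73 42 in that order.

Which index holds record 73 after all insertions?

11

988 hashes to 8; slot 8 is free → place at 8.
685 hashes to 2; slot 2 is free → place at 2.
865 hashes to 12; slot 12 is free → place at 12.
811 hashes to 9; slot 9 is free → place at 9.
663 hashes to 8, h2=4; 8,12 taken → place at 3.
161 hashes to 9, h2=6; 9,2,8 taken → place at 1.
39 hashes to 8, h2=4; 8,12,3 taken → place at 7.
73 hashes to 7, h2=2; 7,9 taken → place at 11.
42 hashes to 6; slot 6 is free → place at 6.
Table: [∅, 161, 685, 663, ∅, ∅, 42, 39, 988, 811, ∅, 73, 865]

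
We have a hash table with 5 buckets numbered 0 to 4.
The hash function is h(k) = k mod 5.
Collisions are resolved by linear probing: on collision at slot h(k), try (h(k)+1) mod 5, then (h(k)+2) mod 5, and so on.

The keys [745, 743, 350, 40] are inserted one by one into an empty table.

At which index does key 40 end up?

745 hashes to 0; slot 0 is free -> place at 0.
743 hashes to 3; slot 3 is free -> place at 3.
350 hashes to 0; 0 taken -> place at 1.
40 hashes to 0; 0,1 taken -> place at 2.
Table: [745, 350, 40, 743, _]

2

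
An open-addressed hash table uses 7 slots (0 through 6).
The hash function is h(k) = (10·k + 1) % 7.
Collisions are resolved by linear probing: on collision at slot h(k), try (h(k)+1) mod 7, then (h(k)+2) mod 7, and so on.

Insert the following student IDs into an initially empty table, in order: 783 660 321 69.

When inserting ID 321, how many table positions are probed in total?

783: h=5 => slot 5
660: h=0 => slot 0
321: h=5, probe 5,6 => slot 6
69: h=5, probe 5,6,0,1 => slot 1
Table: [660, 69, -, -, -, 783, 321]

2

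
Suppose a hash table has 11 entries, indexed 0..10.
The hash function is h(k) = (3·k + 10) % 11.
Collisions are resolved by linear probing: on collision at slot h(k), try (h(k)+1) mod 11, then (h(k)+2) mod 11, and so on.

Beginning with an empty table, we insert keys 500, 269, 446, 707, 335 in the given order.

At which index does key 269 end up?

500 hashes to 3; slot 3 is free → place at 3.
269 hashes to 3; 3 taken → place at 4.
446 hashes to 6; slot 6 is free → place at 6.
707 hashes to 8; slot 8 is free → place at 8.
335 hashes to 3; 3,4 taken → place at 5.
Table: [_, _, _, 500, 269, 335, 446, _, 707, _, _]

4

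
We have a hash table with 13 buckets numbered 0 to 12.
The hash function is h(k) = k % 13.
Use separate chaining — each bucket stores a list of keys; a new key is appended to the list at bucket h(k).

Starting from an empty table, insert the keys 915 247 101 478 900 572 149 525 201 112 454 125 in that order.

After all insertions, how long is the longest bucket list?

Insert 915: h=5, bucket 5 empty -> new chain.
Insert 247: h=0, bucket 0 empty -> new chain.
Insert 101: h=10, bucket 10 empty -> new chain.
Insert 478: h=10, bucket 10 nonempty -> append to chain.
Insert 900: h=3, bucket 3 empty -> new chain.
Insert 572: h=0, bucket 0 nonempty -> append to chain.
Insert 149: h=6, bucket 6 empty -> new chain.
Insert 525: h=5, bucket 5 nonempty -> append to chain.
Insert 201: h=6, bucket 6 nonempty -> append to chain.
Insert 112: h=8, bucket 8 empty -> new chain.
Insert 454: h=12, bucket 12 empty -> new chain.
Insert 125: h=8, bucket 8 nonempty -> append to chain.
Final buckets:
0: 247 -> 572
1: ∅
2: ∅
3: 900
4: ∅
5: 915 -> 525
6: 149 -> 201
7: ∅
8: 112 -> 125
9: ∅
10: 101 -> 478
11: ∅
12: 454

2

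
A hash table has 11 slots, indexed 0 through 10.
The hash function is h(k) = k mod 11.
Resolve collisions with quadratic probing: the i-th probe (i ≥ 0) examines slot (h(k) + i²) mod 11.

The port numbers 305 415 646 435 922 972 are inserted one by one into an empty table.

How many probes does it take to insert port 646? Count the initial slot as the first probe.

305: h=8 -> slot 8
415: h=8, probe 8,9 -> slot 9
646: h=8, probe 8,9,1 -> slot 1
435: h=6 -> slot 6
922: h=9, probe 9,10 -> slot 10
972: h=4 -> slot 4
Table: [—, 646, —, —, 972, —, 435, —, 305, 415, 922]

3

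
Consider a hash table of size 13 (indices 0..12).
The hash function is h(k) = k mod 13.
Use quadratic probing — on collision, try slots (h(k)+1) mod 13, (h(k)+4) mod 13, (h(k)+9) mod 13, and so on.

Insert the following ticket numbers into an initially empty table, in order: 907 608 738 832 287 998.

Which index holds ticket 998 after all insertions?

907 hashes to 10; slot 10 is free -> place at 10.
608 hashes to 10; 10 taken -> place at 11.
738 hashes to 10; 10,11 taken -> place at 1.
832 hashes to 0; slot 0 is free -> place at 0.
287 hashes to 1; 1 taken -> place at 2.
998 hashes to 10; 10,11,1 taken -> place at 6.
Table: [832, 738, 287, ., ., ., 998, ., ., ., 907, 608, .]

6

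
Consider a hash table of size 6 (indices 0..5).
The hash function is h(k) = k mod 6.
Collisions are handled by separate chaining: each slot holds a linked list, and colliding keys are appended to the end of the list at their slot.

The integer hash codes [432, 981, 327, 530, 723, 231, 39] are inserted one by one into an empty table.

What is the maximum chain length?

Insert 432: h=0, bucket 0 empty -> new chain.
Insert 981: h=3, bucket 3 empty -> new chain.
Insert 327: h=3, bucket 3 nonempty -> append to chain.
Insert 530: h=2, bucket 2 empty -> new chain.
Insert 723: h=3, bucket 3 nonempty -> append to chain.
Insert 231: h=3, bucket 3 nonempty -> append to chain.
Insert 39: h=3, bucket 3 nonempty -> append to chain.
Final buckets:
0: 432
1: ∅
2: 530
3: 981 -> 327 -> 723 -> 231 -> 39
4: ∅
5: ∅

5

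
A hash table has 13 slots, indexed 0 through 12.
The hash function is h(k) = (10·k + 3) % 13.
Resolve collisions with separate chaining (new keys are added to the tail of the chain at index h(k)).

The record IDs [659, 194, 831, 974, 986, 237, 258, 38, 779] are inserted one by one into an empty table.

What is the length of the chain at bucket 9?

Insert 659: h=2, bucket 2 empty → new chain.
Insert 194: h=6, bucket 6 empty → new chain.
Insert 831: h=6, bucket 6 nonempty → append to chain.
Insert 974: h=6, bucket 6 nonempty → append to chain.
Insert 986: h=9, bucket 9 empty → new chain.
Insert 237: h=7, bucket 7 empty → new chain.
Insert 258: h=9, bucket 9 nonempty → append to chain.
Insert 38: h=6, bucket 6 nonempty → append to chain.
Insert 779: h=6, bucket 6 nonempty → append to chain.
Final buckets:
0: ∅
1: ∅
2: 659
3: ∅
4: ∅
5: ∅
6: 194 -> 831 -> 974 -> 38 -> 779
7: 237
8: ∅
9: 986 -> 258
10: ∅
11: ∅
12: ∅

2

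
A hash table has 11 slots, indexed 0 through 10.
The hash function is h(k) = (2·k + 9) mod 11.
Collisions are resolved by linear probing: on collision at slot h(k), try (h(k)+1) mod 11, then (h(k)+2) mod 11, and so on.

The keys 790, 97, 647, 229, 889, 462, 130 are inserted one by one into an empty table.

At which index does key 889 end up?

9

790 hashes to 5; slot 5 is free → place at 5.
97 hashes to 5; 5 taken → place at 6.
647 hashes to 5; 5,6 taken → place at 7.
229 hashes to 5; 5,6,7 taken → place at 8.
889 hashes to 5; 5,6,7,8 taken → place at 9.
462 hashes to 9; 9 taken → place at 10.
130 hashes to 5; 5,6,7,8,9,10 taken → place at 0.
Table: [130, —, —, —, —, 790, 97, 647, 229, 889, 462]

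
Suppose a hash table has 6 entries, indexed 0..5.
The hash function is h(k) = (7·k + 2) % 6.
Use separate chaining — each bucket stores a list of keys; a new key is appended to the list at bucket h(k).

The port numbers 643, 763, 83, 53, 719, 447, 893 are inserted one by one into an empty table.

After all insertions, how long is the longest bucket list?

Insert 643: h=3, bucket 3 empty -> new chain.
Insert 763: h=3, bucket 3 nonempty -> append to chain.
Insert 83: h=1, bucket 1 empty -> new chain.
Insert 53: h=1, bucket 1 nonempty -> append to chain.
Insert 719: h=1, bucket 1 nonempty -> append to chain.
Insert 447: h=5, bucket 5 empty -> new chain.
Insert 893: h=1, bucket 1 nonempty -> append to chain.
Final buckets:
0: —
1: 83 -> 53 -> 719 -> 893
2: —
3: 643 -> 763
4: —
5: 447

4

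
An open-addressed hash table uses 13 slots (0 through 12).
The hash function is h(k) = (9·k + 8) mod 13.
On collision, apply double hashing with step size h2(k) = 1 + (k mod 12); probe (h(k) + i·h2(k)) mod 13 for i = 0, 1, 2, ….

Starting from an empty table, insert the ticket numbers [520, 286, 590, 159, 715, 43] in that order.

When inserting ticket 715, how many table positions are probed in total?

Insert 520: h=8, slot 8 empty => index 8.
Insert 286: h=8, h2=11, slot 8 occupied => index 6.
Insert 590: h=1, slot 1 empty => index 1.
Insert 159: h=9, slot 9 empty => index 9.
Insert 715: h=8, h2=8, slot 8 occupied => index 3.
Insert 43: h=5, slot 5 empty => index 5.
Table: [-, 590, -, 715, -, 43, 286, -, 520, 159, -, -, -]

2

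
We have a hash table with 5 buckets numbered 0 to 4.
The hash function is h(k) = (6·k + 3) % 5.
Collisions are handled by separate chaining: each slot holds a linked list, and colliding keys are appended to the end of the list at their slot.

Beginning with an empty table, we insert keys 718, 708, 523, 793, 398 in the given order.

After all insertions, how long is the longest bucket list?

Insert 718: h=1, bucket 1 empty -> new chain.
Insert 708: h=1, bucket 1 nonempty -> append to chain.
Insert 523: h=1, bucket 1 nonempty -> append to chain.
Insert 793: h=1, bucket 1 nonempty -> append to chain.
Insert 398: h=1, bucket 1 nonempty -> append to chain.
Final buckets:
0: —
1: 718 -> 708 -> 523 -> 793 -> 398
2: —
3: —
4: —

5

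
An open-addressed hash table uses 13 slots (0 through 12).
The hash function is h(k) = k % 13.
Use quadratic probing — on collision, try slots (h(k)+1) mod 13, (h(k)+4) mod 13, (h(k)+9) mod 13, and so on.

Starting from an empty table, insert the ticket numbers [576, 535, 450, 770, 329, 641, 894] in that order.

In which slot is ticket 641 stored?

576 hashes to 4; slot 4 is free → place at 4.
535 hashes to 2; slot 2 is free → place at 2.
450 hashes to 8; slot 8 is free → place at 8.
770 hashes to 3; slot 3 is free → place at 3.
329 hashes to 4; 4 taken → place at 5.
641 hashes to 4; 4,5,8 taken → place at 0.
894 hashes to 10; slot 10 is free → place at 10.
Table: [641, _, 535, 770, 576, 329, _, _, 450, _, 894, _, _]

0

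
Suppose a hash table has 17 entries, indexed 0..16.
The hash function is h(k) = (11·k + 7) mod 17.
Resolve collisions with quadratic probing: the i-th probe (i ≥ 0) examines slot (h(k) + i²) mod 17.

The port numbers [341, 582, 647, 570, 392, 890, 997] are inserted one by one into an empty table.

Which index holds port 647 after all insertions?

341 hashes to 1; slot 1 is free -> place at 1.
582 hashes to 0; slot 0 is free -> place at 0.
647 hashes to 1; 1 taken -> place at 2.
570 hashes to 4; slot 4 is free -> place at 4.
392 hashes to 1; 1,2 taken -> place at 5.
890 hashes to 5; 5 taken -> place at 6.
997 hashes to 9; slot 9 is free -> place at 9.
Table: [582, 341, 647, ∅, 570, 392, 890, ∅, ∅, 997, ∅, ∅, ∅, ∅, ∅, ∅, ∅]

2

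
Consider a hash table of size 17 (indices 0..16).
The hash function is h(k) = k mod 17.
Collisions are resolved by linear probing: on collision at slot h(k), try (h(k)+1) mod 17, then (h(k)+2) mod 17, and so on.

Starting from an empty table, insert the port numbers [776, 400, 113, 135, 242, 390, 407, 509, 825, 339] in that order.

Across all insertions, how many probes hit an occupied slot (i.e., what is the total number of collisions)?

12

776: h=11 => slot 11
400: h=9 => slot 9
113: h=11, probe 11,12 => slot 12
135: h=16 => slot 16
242: h=4 => slot 4
390: h=16, probe 16,0 => slot 0
407: h=16, probe 16,0,1 => slot 1
509: h=16, probe 16,0,1,2 => slot 2
825: h=9, probe 9,10 => slot 10
339: h=16, probe 16,0,1,2,3 => slot 3
Table: [390, 407, 509, 339, 242, _, _, _, _, 400, 825, 776, 113, _, _, _, 135]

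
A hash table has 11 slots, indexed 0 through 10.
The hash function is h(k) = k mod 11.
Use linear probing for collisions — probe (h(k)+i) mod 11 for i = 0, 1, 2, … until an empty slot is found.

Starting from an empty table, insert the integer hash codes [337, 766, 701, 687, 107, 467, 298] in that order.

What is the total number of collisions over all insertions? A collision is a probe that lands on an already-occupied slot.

5

337 hashes to 7; slot 7 is free => place at 7.
766 hashes to 7; 7 taken => place at 8.
701 hashes to 8; 8 taken => place at 9.
687 hashes to 5; slot 5 is free => place at 5.
107 hashes to 8; 8,9 taken => place at 10.
467 hashes to 5; 5 taken => place at 6.
298 hashes to 1; slot 1 is free => place at 1.
Table: [., 298, ., ., ., 687, 467, 337, 766, 701, 107]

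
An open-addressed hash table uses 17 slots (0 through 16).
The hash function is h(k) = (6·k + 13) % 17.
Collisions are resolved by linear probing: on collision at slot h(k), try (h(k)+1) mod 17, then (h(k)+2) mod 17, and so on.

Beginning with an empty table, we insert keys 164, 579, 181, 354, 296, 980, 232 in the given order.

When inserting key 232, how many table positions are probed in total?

164: h=11 -> slot 11
579: h=2 -> slot 2
181: h=11, probe 11,12 -> slot 12
354: h=12, probe 12,13 -> slot 13
296: h=4 -> slot 4
980: h=11, probe 11,12,13,14 -> slot 14
232: h=11, probe 11,12,13,14,15 -> slot 15
Table: [_, _, 579, _, 296, _, _, _, _, _, _, 164, 181, 354, 980, 232, _]

5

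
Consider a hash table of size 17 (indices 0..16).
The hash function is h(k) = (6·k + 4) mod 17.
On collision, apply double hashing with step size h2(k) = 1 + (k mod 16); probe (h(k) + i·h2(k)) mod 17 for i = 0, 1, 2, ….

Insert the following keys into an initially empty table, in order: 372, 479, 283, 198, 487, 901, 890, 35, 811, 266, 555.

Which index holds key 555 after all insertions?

11

Insert 372: h=9, slot 9 empty => index 9.
Insert 479: h=5, slot 5 empty => index 5.
Insert 283: h=2, slot 2 empty => index 2.
Insert 198: h=2, h2=7, slots 2,9 occupied => index 16.
Insert 487: h=2, h2=8, slot 2 occupied => index 10.
Insert 901: h=4, slot 4 empty => index 4.
Insert 890: h=6, slot 6 empty => index 6.
Insert 35: h=10, h2=4, slot 10 occupied => index 14.
Insert 811: h=8, slot 8 empty => index 8.
Insert 266: h=2, h2=11, slot 2 occupied => index 13.
Insert 555: h=2, h2=12, slots 2,14,9,4,16 occupied => index 11.
Table: [—, —, 283, —, 901, 479, 890, —, 811, 372, 487, 555, —, 266, 35, —, 198]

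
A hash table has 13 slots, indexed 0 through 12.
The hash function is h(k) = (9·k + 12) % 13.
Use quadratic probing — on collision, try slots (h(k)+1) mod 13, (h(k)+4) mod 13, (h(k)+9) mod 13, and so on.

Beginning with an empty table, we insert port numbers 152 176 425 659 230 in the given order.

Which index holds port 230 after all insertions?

11

152 hashes to 2; slot 2 is free => place at 2.
176 hashes to 10; slot 10 is free => place at 10.
425 hashes to 2; 2 taken => place at 3.
659 hashes to 2; 2,3 taken => place at 6.
230 hashes to 2; 2,3,6 taken => place at 11.
Table: [—, —, 152, 425, —, —, 659, —, —, —, 176, 230, —]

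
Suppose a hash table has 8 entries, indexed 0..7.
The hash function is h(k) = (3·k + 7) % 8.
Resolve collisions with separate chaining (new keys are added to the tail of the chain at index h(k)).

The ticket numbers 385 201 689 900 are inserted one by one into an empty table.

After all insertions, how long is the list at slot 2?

385 -> bucket 2
201 -> bucket 2 (collision)
689 -> bucket 2 (collision)
900 -> bucket 3
Final buckets:
0: ∅
1: ∅
2: 385 -> 201 -> 689
3: 900
4: ∅
5: ∅
6: ∅
7: ∅

3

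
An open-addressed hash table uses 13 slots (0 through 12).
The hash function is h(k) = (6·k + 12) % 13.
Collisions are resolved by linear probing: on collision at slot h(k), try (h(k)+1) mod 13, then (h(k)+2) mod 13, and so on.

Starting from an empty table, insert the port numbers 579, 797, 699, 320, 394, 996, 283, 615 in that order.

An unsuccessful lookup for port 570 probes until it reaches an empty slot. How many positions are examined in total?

579: h=2 -> slot 2
797: h=10 -> slot 10
699: h=7 -> slot 7
320: h=8 -> slot 8
394: h=10, probe 10,11 -> slot 11
996: h=8, probe 8,9 -> slot 9
283: h=7, probe 7,8,9,10,11,12 -> slot 12
615: h=10, probe 10,11,12,0 -> slot 0
Table: [615, -, 579, -, -, -, -, 699, 320, 996, 797, 394, 283]
Lookup 570: h=0, probe 0,1 → slot 1 empty, not found.

2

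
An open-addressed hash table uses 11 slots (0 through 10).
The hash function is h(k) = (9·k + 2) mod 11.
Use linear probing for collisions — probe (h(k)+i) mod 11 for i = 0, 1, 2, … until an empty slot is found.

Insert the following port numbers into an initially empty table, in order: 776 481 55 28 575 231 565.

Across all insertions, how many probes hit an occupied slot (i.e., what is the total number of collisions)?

4

Insert 776: h=1, slot 1 empty → index 1.
Insert 481: h=8, slot 8 empty → index 8.
Insert 55: h=2, slot 2 empty → index 2.
Insert 28: h=1, slots 1,2 occupied → index 3.
Insert 575: h=7, slot 7 empty → index 7.
Insert 231: h=2, slots 2,3 occupied → index 4.
Insert 565: h=5, slot 5 empty → index 5.
Table: [—, 776, 55, 28, 231, 565, —, 575, 481, —, —]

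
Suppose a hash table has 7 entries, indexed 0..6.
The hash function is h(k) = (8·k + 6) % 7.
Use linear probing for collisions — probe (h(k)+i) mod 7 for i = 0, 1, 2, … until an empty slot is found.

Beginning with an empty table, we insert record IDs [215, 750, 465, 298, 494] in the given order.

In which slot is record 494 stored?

5

Insert 215: h=4, slot 4 empty -> index 4.
Insert 750: h=0, slot 0 empty -> index 0.
Insert 465: h=2, slot 2 empty -> index 2.
Insert 298: h=3, slot 3 empty -> index 3.
Insert 494: h=3, slots 3,4 occupied -> index 5.
Table: [750, _, 465, 298, 215, 494, _]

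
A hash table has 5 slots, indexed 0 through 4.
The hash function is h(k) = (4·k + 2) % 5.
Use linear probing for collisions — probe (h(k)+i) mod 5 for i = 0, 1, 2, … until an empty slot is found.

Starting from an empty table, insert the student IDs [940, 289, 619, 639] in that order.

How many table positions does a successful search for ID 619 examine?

940: h=2 → slot 2
289: h=3 → slot 3
619: h=3, probe 3,4 → slot 4
639: h=3, probe 3,4,0 → slot 0
Table: [639, -, 940, 289, 619]
Lookup 619: h=3, probe 3,4 → found at 4.

2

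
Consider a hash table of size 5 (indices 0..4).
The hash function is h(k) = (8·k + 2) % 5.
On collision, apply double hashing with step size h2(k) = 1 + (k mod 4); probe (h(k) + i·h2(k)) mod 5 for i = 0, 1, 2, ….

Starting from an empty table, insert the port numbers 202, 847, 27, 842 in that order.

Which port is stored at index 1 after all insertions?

Insert 202: h=3, slot 3 empty → index 3.
Insert 847: h=3, h2=4, slot 3 occupied → index 2.
Insert 27: h=3, h2=4, slots 3,2 occupied → index 1.
Insert 842: h=3, h2=3, slots 3,1 occupied → index 4.
Table: [-, 27, 847, 202, 842]

27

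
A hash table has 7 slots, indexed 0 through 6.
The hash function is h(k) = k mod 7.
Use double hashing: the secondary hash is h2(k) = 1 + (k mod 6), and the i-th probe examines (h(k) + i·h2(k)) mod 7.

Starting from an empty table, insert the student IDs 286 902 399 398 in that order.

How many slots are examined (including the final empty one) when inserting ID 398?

3

286 hashes to 6; slot 6 is free -> place at 6.
902 hashes to 6, h2=3; 6 taken -> place at 2.
399 hashes to 0; slot 0 is free -> place at 0.
398 hashes to 6, h2=3; 6,2 taken -> place at 5.
Table: [399, ., 902, ., ., 398, 286]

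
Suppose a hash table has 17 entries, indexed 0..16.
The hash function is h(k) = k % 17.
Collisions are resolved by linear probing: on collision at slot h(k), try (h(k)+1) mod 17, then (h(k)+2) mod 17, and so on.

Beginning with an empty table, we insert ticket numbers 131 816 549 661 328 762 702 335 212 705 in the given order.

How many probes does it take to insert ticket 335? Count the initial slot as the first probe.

2

131: h=12 -> slot 12
816: h=0 -> slot 0
549: h=5 -> slot 5
661: h=15 -> slot 15
328: h=5, probe 5,6 -> slot 6
762: h=14 -> slot 14
702: h=5, probe 5,6,7 -> slot 7
335: h=12, probe 12,13 -> slot 13
212: h=8 -> slot 8
705: h=8, probe 8,9 -> slot 9
Table: [816, -, -, -, -, 549, 328, 702, 212, 705, -, -, 131, 335, 762, 661, -]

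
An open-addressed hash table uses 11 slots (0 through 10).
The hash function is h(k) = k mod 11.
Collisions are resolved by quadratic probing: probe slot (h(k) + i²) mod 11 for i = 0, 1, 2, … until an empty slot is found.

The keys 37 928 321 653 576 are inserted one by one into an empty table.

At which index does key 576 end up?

9

37: h=4 => slot 4
928: h=4, probe 4,5 => slot 5
321: h=2 => slot 2
653: h=4, probe 4,5,8 => slot 8
576: h=4, probe 4,5,8,2,9 => slot 9
Table: [-, -, 321, -, 37, 928, -, -, 653, 576, -]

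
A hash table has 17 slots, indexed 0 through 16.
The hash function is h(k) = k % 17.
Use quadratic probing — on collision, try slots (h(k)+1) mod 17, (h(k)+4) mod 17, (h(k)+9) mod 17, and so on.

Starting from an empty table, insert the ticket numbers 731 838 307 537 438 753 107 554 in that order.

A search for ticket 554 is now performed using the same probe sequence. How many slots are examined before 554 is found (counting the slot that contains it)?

731 hashes to 0; slot 0 is free => place at 0.
838 hashes to 5; slot 5 is free => place at 5.
307 hashes to 1; slot 1 is free => place at 1.
537 hashes to 10; slot 10 is free => place at 10.
438 hashes to 13; slot 13 is free => place at 13.
753 hashes to 5; 5 taken => place at 6.
107 hashes to 5; 5,6 taken => place at 9.
554 hashes to 10; 10 taken => place at 11.
Table: [731, 307, —, —, —, 838, 753, —, —, 107, 537, 554, —, 438, —, —, —]
Lookup 554: h=10, probe 10,11 → found at 11.

2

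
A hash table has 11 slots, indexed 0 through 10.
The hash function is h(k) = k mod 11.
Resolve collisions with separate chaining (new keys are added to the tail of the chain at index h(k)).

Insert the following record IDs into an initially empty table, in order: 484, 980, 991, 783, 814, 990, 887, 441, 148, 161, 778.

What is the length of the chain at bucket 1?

3

Insert 484: h=0, bucket 0 empty → new chain.
Insert 980: h=1, bucket 1 empty → new chain.
Insert 991: h=1, bucket 1 nonempty → append to chain.
Insert 783: h=2, bucket 2 empty → new chain.
Insert 814: h=0, bucket 0 nonempty → append to chain.
Insert 990: h=0, bucket 0 nonempty → append to chain.
Insert 887: h=7, bucket 7 empty → new chain.
Insert 441: h=1, bucket 1 nonempty → append to chain.
Insert 148: h=5, bucket 5 empty → new chain.
Insert 161: h=7, bucket 7 nonempty → append to chain.
Insert 778: h=8, bucket 8 empty → new chain.
Final buckets:
0: 484 -> 814 -> 990
1: 980 -> 991 -> 441
2: 783
3: -
4: -
5: 148
6: -
7: 887 -> 161
8: 778
9: -
10: -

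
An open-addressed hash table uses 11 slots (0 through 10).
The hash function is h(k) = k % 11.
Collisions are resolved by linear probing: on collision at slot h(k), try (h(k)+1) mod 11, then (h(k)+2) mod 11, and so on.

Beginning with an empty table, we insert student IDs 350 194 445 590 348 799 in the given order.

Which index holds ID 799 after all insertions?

350: h=9 → slot 9
194: h=7 → slot 7
445: h=5 → slot 5
590: h=7, probe 7,8 → slot 8
348: h=7, probe 7,8,9,10 → slot 10
799: h=7, probe 7,8,9,10,0 → slot 0
Table: [799, _, _, _, _, 445, _, 194, 590, 350, 348]

0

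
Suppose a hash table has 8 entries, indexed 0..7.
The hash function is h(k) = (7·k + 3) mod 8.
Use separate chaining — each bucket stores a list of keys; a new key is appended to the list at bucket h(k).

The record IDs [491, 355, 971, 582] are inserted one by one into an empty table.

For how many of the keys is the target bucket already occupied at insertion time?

491 → bucket 0
355 → bucket 0 (collision)
971 → bucket 0 (collision)
582 → bucket 5
Final buckets:
0: 491 -> 355 -> 971
1: ∅
2: ∅
3: ∅
4: ∅
5: 582
6: ∅
7: ∅

2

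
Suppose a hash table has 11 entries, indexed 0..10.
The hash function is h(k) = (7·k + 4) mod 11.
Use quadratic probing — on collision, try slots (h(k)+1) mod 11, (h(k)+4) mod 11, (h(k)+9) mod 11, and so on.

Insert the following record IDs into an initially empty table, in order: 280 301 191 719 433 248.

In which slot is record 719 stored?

Insert 280: h=6, slot 6 empty -> index 6.
Insert 301: h=10, slot 10 empty -> index 10.
Insert 191: h=10, slot 10 occupied -> index 0.
Insert 719: h=10, slots 10,0 occupied -> index 3.
Insert 433: h=10, slots 10,0,3 occupied -> index 8.
Insert 248: h=2, slot 2 empty -> index 2.
Table: [191, _, 248, 719, _, _, 280, _, 433, _, 301]

3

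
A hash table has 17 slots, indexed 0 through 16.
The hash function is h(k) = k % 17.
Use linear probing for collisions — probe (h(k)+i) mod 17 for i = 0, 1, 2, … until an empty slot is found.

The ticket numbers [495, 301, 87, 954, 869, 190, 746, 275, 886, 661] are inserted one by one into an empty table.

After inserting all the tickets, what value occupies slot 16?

661

495: h=2 => slot 2
301: h=12 => slot 12
87: h=2, probe 2,3 => slot 3
954: h=2, probe 2,3,4 => slot 4
869: h=2, probe 2,3,4,5 => slot 5
190: h=3, probe 3,4,5,6 => slot 6
746: h=15 => slot 15
275: h=3, probe 3,4,5,6,7 => slot 7
886: h=2, probe 2,3,4,5,6,7,8 => slot 8
661: h=15, probe 15,16 => slot 16
Table: [_, _, 495, 87, 954, 869, 190, 275, 886, _, _, _, 301, _, _, 746, 661]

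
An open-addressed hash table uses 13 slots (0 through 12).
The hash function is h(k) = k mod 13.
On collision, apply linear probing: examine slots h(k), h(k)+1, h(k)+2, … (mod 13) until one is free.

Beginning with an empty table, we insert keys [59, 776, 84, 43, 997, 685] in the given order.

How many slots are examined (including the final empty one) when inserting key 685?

59 hashes to 7; slot 7 is free → place at 7.
776 hashes to 9; slot 9 is free → place at 9.
84 hashes to 6; slot 6 is free → place at 6.
43 hashes to 4; slot 4 is free → place at 4.
997 hashes to 9; 9 taken → place at 10.
685 hashes to 9; 9,10 taken → place at 11.
Table: [_, _, _, _, 43, _, 84, 59, _, 776, 997, 685, _]

3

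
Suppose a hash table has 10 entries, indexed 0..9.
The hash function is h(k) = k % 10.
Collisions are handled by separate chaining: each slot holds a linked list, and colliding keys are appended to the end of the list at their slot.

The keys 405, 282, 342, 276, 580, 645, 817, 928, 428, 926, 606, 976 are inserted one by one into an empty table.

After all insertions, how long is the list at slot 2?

Insert 405: h=5, bucket 5 empty → new chain.
Insert 282: h=2, bucket 2 empty → new chain.
Insert 342: h=2, bucket 2 nonempty → append to chain.
Insert 276: h=6, bucket 6 empty → new chain.
Insert 580: h=0, bucket 0 empty → new chain.
Insert 645: h=5, bucket 5 nonempty → append to chain.
Insert 817: h=7, bucket 7 empty → new chain.
Insert 928: h=8, bucket 8 empty → new chain.
Insert 428: h=8, bucket 8 nonempty → append to chain.
Insert 926: h=6, bucket 6 nonempty → append to chain.
Insert 606: h=6, bucket 6 nonempty → append to chain.
Insert 976: h=6, bucket 6 nonempty → append to chain.
Final buckets:
0: 580
1: .
2: 282 -> 342
3: .
4: .
5: 405 -> 645
6: 276 -> 926 -> 606 -> 976
7: 817
8: 928 -> 428
9: .

2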